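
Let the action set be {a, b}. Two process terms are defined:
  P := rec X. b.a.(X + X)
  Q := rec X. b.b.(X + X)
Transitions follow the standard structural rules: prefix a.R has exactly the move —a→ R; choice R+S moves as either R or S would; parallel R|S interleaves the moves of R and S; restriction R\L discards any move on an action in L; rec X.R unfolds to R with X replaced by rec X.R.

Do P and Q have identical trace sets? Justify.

traces(P) ≠ traces(Q) — witness ⟨ba⟩

LTS(P): 3 reachable states
  u0 = rec X. b.a.(X + X) has moves -b-> u1
  u1 = a.((rec X. b.a.(X + X)) + (rec X. b.a.(X + X))) has moves -a-> u2
  u2 = (rec X. b.a.(X + X)) + (rec X. b.a.(X + X)) has moves -b-> u1
LTS(Q): 3 reachable states
  v0 = rec X. b.b.(X + X) has moves -b-> v1
  v1 = b.((rec X. b.b.(X + X)) + (rec X. b.b.(X + X))) has moves -b-> v2
  v2 = (rec X. b.b.(X + X)) + (rec X. b.b.(X + X)) has moves -b-> v1
Executing ba from P (initial set {u0}):
  step 1 (b): {u1}
  step 2 (a): {u2}
  — P admits the full trace.
Executing ba from Q (initial set {v0}):
  step 1 (b): {v1}
  step 2 (a): ∅ (Q stuck)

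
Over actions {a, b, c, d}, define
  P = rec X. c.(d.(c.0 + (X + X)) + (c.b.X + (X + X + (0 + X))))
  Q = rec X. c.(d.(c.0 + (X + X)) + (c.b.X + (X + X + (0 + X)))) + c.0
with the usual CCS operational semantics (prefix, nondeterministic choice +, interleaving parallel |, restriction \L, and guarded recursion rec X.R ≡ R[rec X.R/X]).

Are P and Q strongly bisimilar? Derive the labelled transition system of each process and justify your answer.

P's transition system — 5 states:
  m0 = rec X. c.(d.(c.0 + (X + X)) + (c.b.X + (X + X + (0 + X)))) | -c-> m1
  m1 = d.(c.0 + ((rec X. c.(d.(c.0 + (X + X)) + (c.b.X + (X + X + (0 + X))))) + (rec X. c.(d.(c.0 + (X + X)) + (c.b.X + (X + X + (0 + X))))))) + (c.b.(rec X. c.(d.(c.0 + (X + X)) + (c.b.X + (X + X + (0 + X))))) + ((rec X. c.(d.(c.0 + (X + X)) + (c.b.X + (X + X + (0 + X))))) + (rec X. c.(d.(c.0 + (X + X)) + (c.b.X + (X + X + (0 + X))))) + (0 + (rec X. c.(d.(c.0 + (X + X)) + (c.b.X + (X + X + (0 + X)))))))) | -c-> m1, -c-> m2, -d-> m3
  m2 = b.(rec X. c.(d.(c.0 + (X + X)) + (c.b.X + (X + X + (0 + X))))) | -b-> m0
  m3 = c.0 + ((rec X. c.(d.(c.0 + (X + X)) + (c.b.X + (X + X + (0 + X))))) + (rec X. c.(d.(c.0 + (X + X)) + (c.b.X + (X + X + (0 + X)))))) | -c-> m1, -c-> m4
  m4 = 0 | (no moves)
Q's transition system — 5 states:
  n0 = rec X. c.(d.(c.0 + (X + X)) + (c.b.X + (X + X + (0 + X)))) + c.0 | -c-> n1, -c-> n2
  n1 = 0 | (no moves)
  n2 = d.(c.0 + ((rec X. c.(d.(c.0 + (X + X)) + (c.b.X + (X + X + (0 + X)))) + c.0) + (rec X. c.(d.(c.0 + (X + X)) + (c.b.X + (X + X + (0 + X)))) + c.0))) + (c.b.(rec X. c.(d.(c.0 + (X + X)) + (c.b.X + (X + X + (0 + X)))) + c.0) + ((rec X. c.(d.(c.0 + (X + X)) + (c.b.X + (X + X + (0 + X)))) + c.0) + (rec X. c.(d.(c.0 + (X + X)) + (c.b.X + (X + X + (0 + X)))) + c.0) + (0 + (rec X. c.(d.(c.0 + (X + X)) + (c.b.X + (X + X + (0 + X)))) + c.0)))) | -c-> n1, -c-> n2, -c-> n3, -d-> n4
  n3 = b.(rec X. c.(d.(c.0 + (X + X)) + (c.b.X + (X + X + (0 + X)))) + c.0) | -b-> n0
  n4 = c.0 + ((rec X. c.(d.(c.0 + (X + X)) + (c.b.X + (X + X + (0 + X)))) + c.0) + (rec X. c.(d.(c.0 + (X + X)) + (c.b.X + (X + X + (0 + X)))) + c.0)) | -c-> n1, -c-> n2
Bisimilarity quotient blocks:
  B0 = {m0}
  B1 = {m1}
  B2 = {m3}
  B3 = {m4, n1}
  B4 = {m2}
  B5 = {n0, n4}
  B6 = {n2}
  B7 = {n3}
m0 ∈ B0, n0 ∈ B5 → different blocks

not bisimilar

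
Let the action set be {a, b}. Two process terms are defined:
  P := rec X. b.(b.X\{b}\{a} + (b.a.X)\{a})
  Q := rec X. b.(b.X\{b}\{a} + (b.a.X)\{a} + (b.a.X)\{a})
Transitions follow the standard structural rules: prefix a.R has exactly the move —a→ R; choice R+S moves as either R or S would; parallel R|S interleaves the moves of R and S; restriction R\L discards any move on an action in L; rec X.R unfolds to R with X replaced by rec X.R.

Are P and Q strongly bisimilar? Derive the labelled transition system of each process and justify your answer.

YES

P's transition system — 4 states:
  m0 = rec X. b.(b.X\{b}\{a} + (b.a.X)\{a}) | --b--▸ m1
  m1 = b.(rec X. b.(b.X\{b}\{a} + (b.a.X)\{a}))\{b}\{a} + (b.a.(rec X. b.(b.X\{b}\{a} + (b.a.X)\{a})))\{a} | --b--▸ m2, --b--▸ m3
  m2 = (a.(rec X. b.(b.X\{b}\{a} + (b.a.X)\{a})))\{a} | deadlocked
  m3 = (rec X. b.(b.X\{b}\{a} + (b.a.X)\{a}))\{b}\{a} | deadlocked
Q's transition system — 4 states:
  n0 = rec X. b.(b.X\{b}\{a} + (b.a.X)\{a} + (b.a.X)\{a}) | --b--▸ n1
  n1 = b.(rec X. b.(b.X\{b}\{a} + (b.a.X)\{a} + (b.a.X)\{a}))\{b}\{a} + (b.a.(rec X. b.(b.X\{b}\{a} + (b.a.X)\{a} + (b.a.X)\{a})))\{a} + (b.a.(rec X. b.(b.X\{b}\{a} + (b.a.X)\{a} + (b.a.X)\{a})))\{a} | --b--▸ n2, --b--▸ n3
  n2 = (a.(rec X. b.(b.X\{b}\{a} + (b.a.X)\{a} + (b.a.X)\{a})))\{a} | deadlocked
  n3 = (rec X. b.(b.X\{b}\{a} + (b.a.X)\{a} + (b.a.X)\{a}))\{b}\{a} | deadlocked
Partition-refinement fixed point:
  B0 = {m0, n0}
  B1 = {m1, n1}
  B2 = {m2, m3, n2, n3}
m0 ∈ B0, n0 ∈ B0 → same block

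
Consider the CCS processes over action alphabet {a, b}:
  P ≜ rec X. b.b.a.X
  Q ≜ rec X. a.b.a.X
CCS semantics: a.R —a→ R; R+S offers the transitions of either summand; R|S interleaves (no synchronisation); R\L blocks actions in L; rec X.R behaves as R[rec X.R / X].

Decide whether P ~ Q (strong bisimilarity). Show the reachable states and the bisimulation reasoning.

not bisimilar

Reachable graph of P (3 states):
  s0 = rec X. b.b.a.X has moves -b-> s1
  s1 = b.a.(rec X. b.b.a.X) has moves -b-> s2
  s2 = a.(rec X. b.b.a.X) has moves -a-> s0
Reachable graph of Q (3 states):
  t0 = rec X. a.b.a.X has moves -a-> t1
  t1 = b.a.(rec X. a.b.a.X) has moves -b-> t2
  t2 = a.(rec X. a.b.a.X) has moves -a-> t0
Partition-refinement fixed point:
  B0 = {s0}
  B1 = {s1}
  B2 = {s2}
  B3 = {t0}
  B4 = {t1}
  B5 = {t2}
s0 ∈ B0, t0 ∈ B3 → different blocks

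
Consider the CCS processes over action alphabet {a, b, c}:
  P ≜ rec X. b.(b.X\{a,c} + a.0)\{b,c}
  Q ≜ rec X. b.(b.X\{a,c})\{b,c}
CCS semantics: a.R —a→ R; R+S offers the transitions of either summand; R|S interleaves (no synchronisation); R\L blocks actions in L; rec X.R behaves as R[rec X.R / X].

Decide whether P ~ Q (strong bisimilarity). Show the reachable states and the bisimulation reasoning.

not bisimilar

Reachable graph of P (3 states):
  p0 = rec X. b.(b.X\{a,c} + a.0)\{b,c} ⊢ —b→ p1
  p1 = (b.(rec X. b.(b.X\{a,c} + a.0)\{b,c})\{a,c} + a.0)\{b,c} ⊢ —a→ p2
  p2 = 0\{b,c} ⊢ stopped
Reachable graph of Q (2 states):
  q0 = rec X. b.(b.X\{a,c})\{b,c} ⊢ —b→ q1
  q1 = (b.(rec X. b.(b.X\{a,c})\{b,c})\{a,c})\{b,c} ⊢ stopped
Coarsest stable partition (strong bisimilarity classes):
  B0 = {p0}
  B1 = {p1}
  B2 = {p2, q1}
  B3 = {q0}
p0 ∈ B0, q0 ∈ B3 → different blocks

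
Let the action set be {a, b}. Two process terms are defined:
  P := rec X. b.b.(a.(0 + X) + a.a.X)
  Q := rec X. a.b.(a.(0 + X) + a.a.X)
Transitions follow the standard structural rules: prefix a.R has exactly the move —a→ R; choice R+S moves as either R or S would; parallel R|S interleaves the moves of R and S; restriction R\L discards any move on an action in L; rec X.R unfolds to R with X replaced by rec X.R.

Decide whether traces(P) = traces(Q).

LTS(P): 5 reachable states
  s0 = rec X. b.b.(a.(0 + X) + a.a.X) → -b-> s1
  s1 = b.(a.(0 + (rec X. b.b.(a.(0 + X) + a.a.X))) + a.a.(rec X. b.b.(a.(0 + X) + a.a.X))) → -b-> s2
  s2 = a.(0 + (rec X. b.b.(a.(0 + X) + a.a.X))) + a.a.(rec X. b.b.(a.(0 + X) + a.a.X)) → -a-> s3, -a-> s4
  s3 = 0 + (rec X. b.b.(a.(0 + X) + a.a.X)) → -b-> s1
  s4 = a.(rec X. b.b.(a.(0 + X) + a.a.X)) → -a-> s0
LTS(Q): 5 reachable states
  t0 = rec X. a.b.(a.(0 + X) + a.a.X) → -a-> t1
  t1 = b.(a.(0 + (rec X. a.b.(a.(0 + X) + a.a.X))) + a.a.(rec X. a.b.(a.(0 + X) + a.a.X))) → -b-> t2
  t2 = a.(0 + (rec X. a.b.(a.(0 + X) + a.a.X))) + a.a.(rec X. a.b.(a.(0 + X) + a.a.X)) → -a-> t3, -a-> t4
  t3 = 0 + (rec X. a.b.(a.(0 + X) + a.a.X)) → -a-> t1
  t4 = a.(rec X. a.b.(a.(0 + X) + a.a.X)) → -a-> t0
Trace ⟨b⟩ through P, begin at {s0}:
  after b @ step 1: {s1}
  — P admits the full trace.
Trace ⟨b⟩ through Q, begin at {t0}:
  after b @ step 1: ∅ (Q stuck)

traces(P) ≠ traces(Q) — witness ⟨b⟩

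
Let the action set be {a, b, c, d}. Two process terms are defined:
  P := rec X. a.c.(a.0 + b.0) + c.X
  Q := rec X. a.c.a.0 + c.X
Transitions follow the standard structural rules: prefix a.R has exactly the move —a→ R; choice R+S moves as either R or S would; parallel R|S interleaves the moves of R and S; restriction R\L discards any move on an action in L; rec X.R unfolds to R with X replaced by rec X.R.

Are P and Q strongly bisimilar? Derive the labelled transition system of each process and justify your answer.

NO

P's transition system — 4 states:
  u0 = rec X. a.c.(a.0 + b.0) + c.X has moves --a--▸ u1, --c--▸ u0
  u1 = c.(a.0 + b.0) has moves --c--▸ u2
  u2 = a.0 + b.0 has moves --a--▸ u3, --b--▸ u3
  u3 = 0 has moves deadlocked
Q's transition system — 4 states:
  v0 = rec X. a.c.a.0 + c.X has moves --a--▸ v1, --c--▸ v0
  v1 = c.a.0 has moves --c--▸ v2
  v2 = a.0 has moves --a--▸ v3
  v3 = 0 has moves deadlocked
Partition-refinement fixed point:
  B0 = {u0}
  B1 = {u1}
  B2 = {u2}
  B3 = {u3, v3}
  B4 = {v0}
  B5 = {v1}
  B6 = {v2}
u0 ∈ B0, v0 ∈ B4 → different blocks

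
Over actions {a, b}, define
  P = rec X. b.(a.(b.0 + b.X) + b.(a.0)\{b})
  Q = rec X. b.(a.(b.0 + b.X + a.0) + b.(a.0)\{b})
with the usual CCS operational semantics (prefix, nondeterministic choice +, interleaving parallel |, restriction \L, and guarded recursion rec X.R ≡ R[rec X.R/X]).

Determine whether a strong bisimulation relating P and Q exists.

NO

Reachable graph of P (6 states):
  m0 = rec X. b.(a.(b.0 + b.X) + b.(a.0)\{b}) → —b→ m1
  m1 = a.(b.0 + b.(rec X. b.(a.(b.0 + b.X) + b.(a.0)\{b}))) + b.(a.0)\{b} → —a→ m2, —b→ m3
  m2 = b.0 + b.(rec X. b.(a.(b.0 + b.X) + b.(a.0)\{b})) → —b→ m0, —b→ m4
  m3 = (a.0)\{b} → —a→ m5
  m4 = 0 → ·
  m5 = 0\{b} → ·
Reachable graph of Q (6 states):
  n0 = rec X. b.(a.(b.0 + b.X + a.0) + b.(a.0)\{b}) → —b→ n1
  n1 = a.(b.0 + b.(rec X. b.(a.(b.0 + b.X + a.0) + b.(a.0)\{b})) + a.0) + b.(a.0)\{b} → —a→ n2, —b→ n3
  n2 = b.0 + b.(rec X. b.(a.(b.0 + b.X + a.0) + b.(a.0)\{b})) + a.0 → —a→ n4, —b→ n0, —b→ n4
  n3 = (a.0)\{b} → —a→ n5
  n4 = 0 → ·
  n5 = 0\{b} → ·
Coarsest stable partition (strong bisimilarity classes):
  B0 = {m0}
  B1 = {m1}
  B2 = {m3, n3}
  B3 = {m4, m5, n4, n5}
  B4 = {m2}
  B5 = {n0}
  B6 = {n1}
  B7 = {n2}
m0 ∈ B0, n0 ∈ B5 → different blocks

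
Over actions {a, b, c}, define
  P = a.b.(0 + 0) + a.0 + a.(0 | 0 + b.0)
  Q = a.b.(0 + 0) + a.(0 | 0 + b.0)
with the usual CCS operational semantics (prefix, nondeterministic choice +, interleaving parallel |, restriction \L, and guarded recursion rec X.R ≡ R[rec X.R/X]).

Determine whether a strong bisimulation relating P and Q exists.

P ≁ Q

P's transition system — 5 states:
  u0 = a.b.(0 + 0) + a.0 + a.(0 | 0 + b.0) | --a--▸ u1, --a--▸ u2, --a--▸ u3
  u1 = 0 | (no moves)
  u2 = 0 | 0 + b.0 | --b--▸ u1
  u3 = b.(0 + 0) | --b--▸ u4
  u4 = 0 + 0 | (no moves)
Q's transition system — 5 states:
  v0 = a.b.(0 + 0) + a.(0 | 0 + b.0) | --a--▸ v1, --a--▸ v2
  v1 = 0 | 0 + b.0 | --b--▸ v3
  v2 = b.(0 + 0) | --b--▸ v4
  v3 = 0 | (no moves)
  v4 = 0 + 0 | (no moves)
Bisimilarity quotient blocks:
  B0 = {u0}
  B1 = {u1, u4, v3, v4}
  B2 = {u2, u3, v1, v2}
  B3 = {v0}
u0 ∈ B0, v0 ∈ B3 → different blocks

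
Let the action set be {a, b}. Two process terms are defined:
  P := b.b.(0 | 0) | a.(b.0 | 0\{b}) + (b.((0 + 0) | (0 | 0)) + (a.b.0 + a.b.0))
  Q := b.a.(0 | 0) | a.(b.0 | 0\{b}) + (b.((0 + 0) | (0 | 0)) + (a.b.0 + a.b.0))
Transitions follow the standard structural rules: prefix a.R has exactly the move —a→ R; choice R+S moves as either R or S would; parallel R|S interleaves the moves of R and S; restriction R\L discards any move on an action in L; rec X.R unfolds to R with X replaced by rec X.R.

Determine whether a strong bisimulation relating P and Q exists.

not bisimilar

Reachable graph of P (12 states):
  u0 = b.b.(0 | 0) | a.(b.0 | 0\{b}) + (b.((0 + 0) | (0 | 0)) + (a.b.0 + a.b.0)) | —a→ u1, —a→ u2, —b→ u3, —b→ u4
  u1 = b.0 | —b→ u5
  u2 = b.b.(0 | 0) | (b.0 | 0\{b}) | —b→ u6, —b→ u7
  u3 = (0 + 0) | (0 | 0) | deadlocked
  u4 = b.(0 | 0) | a.(b.0 | 0\{b}) | —a→ u6, —b→ u8
  u5 = 0 | deadlocked
  u6 = b.(0 | 0) | (b.0 | 0\{b}) | —b→ u10, —b→ u9
  u7 = b.b.(0 | 0) | (0 | 0\{b}) | —b→ u10
  u8 = 0 | 0 | a.(b.0 | 0\{b}) | —a→ u9
  u9 = 0 | 0 | (b.0 | 0\{b}) | —b→ u11
  u10 = b.(0 | 0) | (0 | 0\{b}) | —b→ u11
  u11 = 0 | 0 | (0 | 0\{b}) | deadlocked
Reachable graph of Q (12 states):
  v0 = b.a.(0 | 0) | a.(b.0 | 0\{b}) + (b.((0 + 0) | (0 | 0)) + (a.b.0 + a.b.0)) | —a→ v1, —a→ v2, —b→ v3, —b→ v4
  v1 = b.0 | —b→ v5
  v2 = b.a.(0 | 0) | (b.0 | 0\{b}) | —b→ v6, —b→ v7
  v3 = (0 + 0) | (0 | 0) | deadlocked
  v4 = a.(0 | 0) | a.(b.0 | 0\{b}) | —a→ v6, —a→ v8
  v5 = 0 | deadlocked
  v6 = a.(0 | 0) | (b.0 | 0\{b}) | —a→ v9, —b→ v10
  v7 = b.a.(0 | 0) | (0 | 0\{b}) | —b→ v10
  v8 = 0 | 0 | a.(b.0 | 0\{b}) | —a→ v9
  v9 = 0 | 0 | (b.0 | 0\{b}) | —b→ v11
  v10 = a.(0 | 0) | (0 | 0\{b}) | —a→ v11
  v11 = 0 | 0 | (0 | 0\{b}) | deadlocked
Coarsest stable partition (strong bisimilarity classes):
  B0 = {u0}
  B1 = {u1, u10, u9, v1, v9}
  B2 = {u11, u3, u5, v11, v3, v5}
  B3 = {u4}
  B4 = {u6, u7}
  B5 = {u8, v8}
  B6 = {u2}
  B7 = {v0}
  B8 = {v4}
  B9 = {v6}
  B10 = {v10}
  B11 = {v2}
  B12 = {v7}
u0 ∈ B0, v0 ∈ B7 → different blocks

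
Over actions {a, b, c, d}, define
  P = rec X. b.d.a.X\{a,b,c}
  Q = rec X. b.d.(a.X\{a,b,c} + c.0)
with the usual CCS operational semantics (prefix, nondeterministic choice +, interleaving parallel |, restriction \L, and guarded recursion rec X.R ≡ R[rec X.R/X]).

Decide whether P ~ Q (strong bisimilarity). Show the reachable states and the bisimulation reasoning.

NO

LTS(P): 4 reachable states
  m0 = rec X. b.d.a.X\{a,b,c} | =b=> m1
  m1 = d.a.(rec X. b.d.a.X\{a,b,c})\{a,b,c} | =d=> m2
  m2 = a.(rec X. b.d.a.X\{a,b,c})\{a,b,c} | =a=> m3
  m3 = (rec X. b.d.a.X\{a,b,c})\{a,b,c} | deadlocked
LTS(Q): 5 reachable states
  n0 = rec X. b.d.(a.X\{a,b,c} + c.0) | =b=> n1
  n1 = d.(a.(rec X. b.d.(a.X\{a,b,c} + c.0))\{a,b,c} + c.0) | =d=> n2
  n2 = a.(rec X. b.d.(a.X\{a,b,c} + c.0))\{a,b,c} + c.0 | =a=> n3, =c=> n4
  n3 = (rec X. b.d.(a.X\{a,b,c} + c.0))\{a,b,c} | deadlocked
  n4 = 0 | deadlocked
Partition-refinement fixed point:
  B0 = {m0}
  B1 = {m1}
  B2 = {m2}
  B3 = {m3, n3, n4}
  B4 = {n0}
  B5 = {n1}
  B6 = {n2}
m0 ∈ B0, n0 ∈ B4 → different blocks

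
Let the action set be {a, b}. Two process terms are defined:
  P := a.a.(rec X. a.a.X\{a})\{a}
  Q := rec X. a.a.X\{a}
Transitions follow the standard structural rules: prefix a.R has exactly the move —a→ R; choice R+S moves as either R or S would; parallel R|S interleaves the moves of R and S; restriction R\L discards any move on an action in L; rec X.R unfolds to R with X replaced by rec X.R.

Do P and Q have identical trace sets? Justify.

YES

P's transition system — 3 states:
  s0 = a.a.(rec X. a.a.X\{a})\{a} :: ··a··> s1
  s1 = a.(rec X. a.a.X\{a})\{a} :: ··a··> s2
  s2 = (rec X. a.a.X\{a})\{a} :: stopped
Q's transition system — 3 states:
  t0 = rec X. a.a.X\{a} :: ··a··> t1
  t1 = a.(rec X. a.a.X\{a})\{a} :: ··a··> t2
  t2 = (rec X. a.a.X\{a})\{a} :: stopped
Coarsest stable partition (strong bisimilarity classes):
  B0 = {s0, t0}
  B1 = {s1, t1}
  B2 = {s2, t2}
s0 ∈ B0, t0 ∈ B0 → same block
Bisimilar ⇒ trace-equivalent.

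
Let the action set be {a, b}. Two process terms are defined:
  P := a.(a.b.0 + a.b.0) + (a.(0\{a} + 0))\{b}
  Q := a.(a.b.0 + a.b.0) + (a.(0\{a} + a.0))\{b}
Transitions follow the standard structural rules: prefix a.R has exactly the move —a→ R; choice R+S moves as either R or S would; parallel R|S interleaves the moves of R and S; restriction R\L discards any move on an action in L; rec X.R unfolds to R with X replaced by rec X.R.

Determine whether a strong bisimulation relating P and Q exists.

P's transition system — 5 states:
  s0 = a.(a.b.0 + a.b.0) + (a.(0\{a} + 0))\{b} → --a--▸ s1, --a--▸ s2
  s1 = (0\{a} + 0)\{b} → ∅
  s2 = a.b.0 + a.b.0 → --a--▸ s3
  s3 = b.0 → --b--▸ s4
  s4 = 0 → ∅
Q's transition system — 6 states:
  t0 = a.(a.b.0 + a.b.0) + (a.(0\{a} + a.0))\{b} → --a--▸ t1, --a--▸ t2
  t1 = (0\{a} + a.0)\{b} → --a--▸ t3
  t2 = a.b.0 + a.b.0 → --a--▸ t4
  t3 = 0\{b} → ∅
  t4 = b.0 → --b--▸ t5
  t5 = 0 → ∅
Coarsest stable partition (strong bisimilarity classes):
  B0 = {s0}
  B1 = {s1, s4, t3, t5}
  B2 = {s2, t2}
  B3 = {s3, t4}
  B4 = {t0}
  B5 = {t1}
s0 ∈ B0, t0 ∈ B4 → different blocks

NO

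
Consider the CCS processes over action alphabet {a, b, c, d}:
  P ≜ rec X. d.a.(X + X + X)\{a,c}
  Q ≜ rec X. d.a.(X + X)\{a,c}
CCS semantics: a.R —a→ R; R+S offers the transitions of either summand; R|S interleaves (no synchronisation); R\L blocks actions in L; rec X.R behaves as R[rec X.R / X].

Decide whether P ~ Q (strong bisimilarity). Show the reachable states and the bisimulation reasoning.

P's transition system — 4 states:
  p0 = rec X. d.a.(X + X + X)\{a,c} :: -d-> p1
  p1 = a.((rec X. d.a.(X + X + X)\{a,c}) + (rec X. d.a.(X + X + X)\{a,c}) + (rec X. d.a.(X + X + X)\{a,c}))\{a,c} :: -a-> p2
  p2 = ((rec X. d.a.(X + X + X)\{a,c}) + (rec X. d.a.(X + X + X)\{a,c}) + (rec X. d.a.(X + X + X)\{a,c}))\{a,c} :: -d-> p3
  p3 = (a.((rec X. d.a.(X + X + X)\{a,c}) + (rec X. d.a.(X + X + X)\{a,c}) + (rec X. d.a.(X + X + X)\{a,c}))\{a,c})\{a,c} :: stopped
Q's transition system — 4 states:
  q0 = rec X. d.a.(X + X)\{a,c} :: -d-> q1
  q1 = a.((rec X. d.a.(X + X)\{a,c}) + (rec X. d.a.(X + X)\{a,c}))\{a,c} :: -a-> q2
  q2 = ((rec X. d.a.(X + X)\{a,c}) + (rec X. d.a.(X + X)\{a,c}))\{a,c} :: -d-> q3
  q3 = (a.((rec X. d.a.(X + X)\{a,c}) + (rec X. d.a.(X + X)\{a,c}))\{a,c})\{a,c} :: stopped
Partition-refinement fixed point:
  B0 = {p0, q0}
  B1 = {p1, q1}
  B2 = {p2, q2}
  B3 = {p3, q3}
p0 ∈ B0, q0 ∈ B0 → same block

YES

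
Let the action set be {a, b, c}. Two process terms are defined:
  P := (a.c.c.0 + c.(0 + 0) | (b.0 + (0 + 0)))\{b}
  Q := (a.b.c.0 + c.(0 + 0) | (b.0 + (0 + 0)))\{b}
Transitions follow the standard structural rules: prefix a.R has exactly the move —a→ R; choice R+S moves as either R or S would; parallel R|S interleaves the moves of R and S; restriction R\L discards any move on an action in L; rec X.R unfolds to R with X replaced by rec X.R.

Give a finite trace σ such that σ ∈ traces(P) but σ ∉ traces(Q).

Reachable graph of P (5 states):
  s0 = (a.c.c.0 + c.(0 + 0) | (b.0 + (0 + 0)))\{b} ⊢ ··a··> s1, ··c··> s2
  s1 = (c.c.0)\{b} ⊢ ··c··> s3
  s2 = ((0 + 0) | (b.0 + (0 + 0)))\{b} ⊢ ∅
  s3 = (c.0)\{b} ⊢ ··c··> s4
  s4 = 0\{b} ⊢ ∅
Reachable graph of Q (3 states):
  t0 = (a.b.c.0 + c.(0 + 0) | (b.0 + (0 + 0)))\{b} ⊢ ··a··> t1, ··c··> t2
  t1 = (b.c.0)\{b} ⊢ ∅
  t2 = ((0 + 0) | (b.0 + (0 + 0)))\{b} ⊢ ∅
Trace ⟨ac⟩ through P, begin at {s0}:
  [1] a ⇒ {s1}
  [2] c ⇒ {s3}
  — P admits the full trace.
Trace ⟨ac⟩ through Q, begin at {t0}:
  [1] a ⇒ {t1}
  [2] c ⇒ ∅ (Q stuck)

ac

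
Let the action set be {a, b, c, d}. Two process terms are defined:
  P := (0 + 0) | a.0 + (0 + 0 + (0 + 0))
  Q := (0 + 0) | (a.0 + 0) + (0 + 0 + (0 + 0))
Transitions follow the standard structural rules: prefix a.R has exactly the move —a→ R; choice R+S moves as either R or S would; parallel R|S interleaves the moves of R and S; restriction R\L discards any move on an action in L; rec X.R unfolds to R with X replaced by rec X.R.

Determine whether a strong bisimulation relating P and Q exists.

LTS(P): 2 reachable states
  u0 = (0 + 0) | a.0 + (0 + 0 + (0 + 0)) ⊢ -a-> u1
  u1 = (0 + 0) | 0 ⊢ (no moves)
LTS(Q): 2 reachable states
  v0 = (0 + 0) | (a.0 + 0) + (0 + 0 + (0 + 0)) ⊢ -a-> v1
  v1 = (0 + 0) | 0 ⊢ (no moves)
Partition-refinement fixed point:
  B0 = {u0, v0}
  B1 = {u1, v1}
u0 ∈ B0, v0 ∈ B0 → same block

P ~ Q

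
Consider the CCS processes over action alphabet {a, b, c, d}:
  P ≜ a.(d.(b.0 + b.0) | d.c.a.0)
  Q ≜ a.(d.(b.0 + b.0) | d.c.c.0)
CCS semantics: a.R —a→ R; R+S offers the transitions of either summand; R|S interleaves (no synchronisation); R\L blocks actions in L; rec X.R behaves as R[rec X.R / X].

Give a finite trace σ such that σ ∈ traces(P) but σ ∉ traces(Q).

adca

Reachable graph of P (13 states):
  u0 = a.(d.(b.0 + b.0) | d.c.a.0) → —a→ u1
  u1 = d.(b.0 + b.0) | d.c.a.0 → —d→ u2, —d→ u3
  u2 = (b.0 + b.0) | d.c.a.0 → —b→ u4, —d→ u5
  u3 = d.(b.0 + b.0) | c.a.0 → —c→ u6, —d→ u5
  u4 = 0 | d.c.a.0 → —d→ u7
  u5 = (b.0 + b.0) | c.a.0 → —b→ u7, —c→ u8
  u6 = d.(b.0 + b.0) | a.0 → —a→ u9, —d→ u8
  u7 = 0 | c.a.0 → —c→ u10
  u8 = (b.0 + b.0) | a.0 → —a→ u11, —b→ u10
  u9 = d.(b.0 + b.0) | 0 → —d→ u11
  u10 = 0 | a.0 → —a→ u12
  u11 = (b.0 + b.0) | 0 → —b→ u12
  u12 = 0 | 0 → deadlocked
Reachable graph of Q (13 states):
  v0 = a.(d.(b.0 + b.0) | d.c.c.0) → —a→ v1
  v1 = d.(b.0 + b.0) | d.c.c.0 → —d→ v2, —d→ v3
  v2 = (b.0 + b.0) | d.c.c.0 → —b→ v4, —d→ v5
  v3 = d.(b.0 + b.0) | c.c.0 → —c→ v6, —d→ v5
  v4 = 0 | d.c.c.0 → —d→ v7
  v5 = (b.0 + b.0) | c.c.0 → —b→ v7, —c→ v8
  v6 = d.(b.0 + b.0) | c.0 → —c→ v9, —d→ v8
  v7 = 0 | c.c.0 → —c→ v10
  v8 = (b.0 + b.0) | c.0 → —b→ v10, —c→ v11
  v9 = d.(b.0 + b.0) | 0 → —d→ v11
  v10 = 0 | c.0 → —c→ v12
  v11 = (b.0 + b.0) | 0 → —b→ v12
  v12 = 0 | 0 → deadlocked
Run σ = ⟨adca⟩ on P: start {u0}
  step 1 (a): {u1}
  step 2 (d): {u2, u3}
  step 3 (c): {u6}
  step 4 (a): {u9}
  P completes σ.
Run σ = ⟨adca⟩ on Q: start {v0}
  step 1 (a): {v1}
  step 2 (d): {v2, v3}
  step 3 (c): {v6}
  step 4 (a): ∅ (Q stuck)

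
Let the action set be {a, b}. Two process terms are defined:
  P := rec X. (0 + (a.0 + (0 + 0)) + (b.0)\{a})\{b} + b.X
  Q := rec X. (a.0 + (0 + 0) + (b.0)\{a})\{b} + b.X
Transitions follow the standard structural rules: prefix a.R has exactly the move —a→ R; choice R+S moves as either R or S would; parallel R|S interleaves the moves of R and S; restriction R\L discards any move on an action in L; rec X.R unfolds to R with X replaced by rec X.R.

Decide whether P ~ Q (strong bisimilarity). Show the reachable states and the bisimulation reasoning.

bisimilar

Reachable graph of P (2 states):
  p0 = rec X. (0 + (a.0 + (0 + 0)) + (b.0)\{a})\{b} + b.X | —a→ p1, —b→ p0
  p1 = 0\{b} | deadlocked
Reachable graph of Q (2 states):
  q0 = rec X. (a.0 + (0 + 0) + (b.0)\{a})\{b} + b.X | —a→ q1, —b→ q0
  q1 = 0\{b} | deadlocked
Coarsest stable partition (strong bisimilarity classes):
  B0 = {p0, q0}
  B1 = {p1, q1}
p0 ∈ B0, q0 ∈ B0 → same block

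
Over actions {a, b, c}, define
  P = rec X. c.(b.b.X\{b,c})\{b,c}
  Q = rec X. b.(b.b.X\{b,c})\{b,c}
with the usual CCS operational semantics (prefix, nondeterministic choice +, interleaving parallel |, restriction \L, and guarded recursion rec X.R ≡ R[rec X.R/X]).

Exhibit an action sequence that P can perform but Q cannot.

c

P's transition system — 2 states:
  p0 = rec X. c.(b.b.X\{b,c})\{b,c} → —c→ p1
  p1 = (b.b.(rec X. c.(b.b.X\{b,c})\{b,c})\{b,c})\{b,c} → ∅
Q's transition system — 2 states:
  q0 = rec X. b.(b.b.X\{b,c})\{b,c} → —b→ q1
  q1 = (b.b.(rec X. b.(b.b.X\{b,c})\{b,c})\{b,c})\{b,c} → ∅
Executing c from P (initial set {p0}):
  step 1 (c): {p1}
  — P admits the full trace.
Executing c from Q (initial set {q0}):
  step 1 (c): no successor for Q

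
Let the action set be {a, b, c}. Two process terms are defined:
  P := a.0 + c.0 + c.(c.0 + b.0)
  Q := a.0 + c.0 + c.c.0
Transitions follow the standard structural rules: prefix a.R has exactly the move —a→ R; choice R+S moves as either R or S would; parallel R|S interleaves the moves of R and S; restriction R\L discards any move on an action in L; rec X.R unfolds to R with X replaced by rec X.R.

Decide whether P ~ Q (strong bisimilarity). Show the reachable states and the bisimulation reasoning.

LTS(P): 3 reachable states
  p0 = a.0 + c.0 + c.(c.0 + b.0) has moves ··a··> p1, ··c··> p1, ··c··> p2
  p1 = 0 has moves ∅
  p2 = c.0 + b.0 has moves ··b··> p1, ··c··> p1
LTS(Q): 3 reachable states
  q0 = a.0 + c.0 + c.c.0 has moves ··a··> q1, ··c··> q1, ··c··> q2
  q1 = 0 has moves ∅
  q2 = c.0 has moves ··c··> q1
Coarsest stable partition (strong bisimilarity classes):
  B0 = {p0}
  B1 = {p1, q1}
  B2 = {p2}
  B3 = {q0}
  B4 = {q2}
p0 ∈ B0, q0 ∈ B3 → different blocks

P ≁ Q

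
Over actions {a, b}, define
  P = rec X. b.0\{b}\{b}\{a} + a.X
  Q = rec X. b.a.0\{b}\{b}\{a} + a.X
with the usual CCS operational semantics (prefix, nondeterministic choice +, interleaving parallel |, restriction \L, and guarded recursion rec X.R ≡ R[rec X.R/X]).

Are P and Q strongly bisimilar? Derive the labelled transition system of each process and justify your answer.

not bisimilar

Reachable graph of P (2 states):
  m0 = rec X. b.0\{b}\{b}\{a} + a.X → =a=> m0, =b=> m1
  m1 = 0\{b}\{b}\{a} → ·
Reachable graph of Q (3 states):
  n0 = rec X. b.a.0\{b}\{b}\{a} + a.X → =a=> n0, =b=> n1
  n1 = a.0\{b}\{b}\{a} → =a=> n2
  n2 = 0\{b}\{b}\{a} → ·
Coarsest stable partition (strong bisimilarity classes):
  B0 = {m0}
  B1 = {m1, n2}
  B2 = {n0}
  B3 = {n1}
m0 ∈ B0, n0 ∈ B2 → different blocks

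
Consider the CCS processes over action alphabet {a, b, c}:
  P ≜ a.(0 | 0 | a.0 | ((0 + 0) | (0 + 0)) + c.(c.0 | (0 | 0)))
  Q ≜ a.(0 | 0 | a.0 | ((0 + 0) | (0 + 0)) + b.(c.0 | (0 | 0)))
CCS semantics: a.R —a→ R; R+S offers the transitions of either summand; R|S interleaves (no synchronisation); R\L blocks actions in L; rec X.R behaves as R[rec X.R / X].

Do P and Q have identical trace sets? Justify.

trace-distinct — witness ⟨ac⟩

P's transition system — 5 states:
  u0 = a.(0 | 0 | a.0 | ((0 + 0) | (0 + 0)) + c.(c.0 | (0 | 0))) :: =a=> u1
  u1 = 0 | 0 | a.0 | ((0 + 0) | (0 + 0)) + c.(c.0 | (0 | 0)) :: =a=> u2, =c=> u3
  u2 = 0 | 0 | 0 | ((0 + 0) | (0 + 0)) :: ·
  u3 = c.0 | (0 | 0) :: =c=> u4
  u4 = 0 | (0 | 0) :: ·
Q's transition system — 5 states:
  v0 = a.(0 | 0 | a.0 | ((0 + 0) | (0 + 0)) + b.(c.0 | (0 | 0))) :: =a=> v1
  v1 = 0 | 0 | a.0 | ((0 + 0) | (0 + 0)) + b.(c.0 | (0 | 0)) :: =a=> v2, =b=> v3
  v2 = 0 | 0 | 0 | ((0 + 0) | (0 + 0)) :: ·
  v3 = c.0 | (0 | 0) :: =c=> v4
  v4 = 0 | (0 | 0) :: ·
Executing ac from P (initial set {u0}):
  [1] a ⇒ {u1}
  [2] c ⇒ {u3}
  — P admits the full trace.
Executing ac from Q (initial set {v0}):
  [1] a ⇒ {v1}
  [2] c ⇒ no successor for Q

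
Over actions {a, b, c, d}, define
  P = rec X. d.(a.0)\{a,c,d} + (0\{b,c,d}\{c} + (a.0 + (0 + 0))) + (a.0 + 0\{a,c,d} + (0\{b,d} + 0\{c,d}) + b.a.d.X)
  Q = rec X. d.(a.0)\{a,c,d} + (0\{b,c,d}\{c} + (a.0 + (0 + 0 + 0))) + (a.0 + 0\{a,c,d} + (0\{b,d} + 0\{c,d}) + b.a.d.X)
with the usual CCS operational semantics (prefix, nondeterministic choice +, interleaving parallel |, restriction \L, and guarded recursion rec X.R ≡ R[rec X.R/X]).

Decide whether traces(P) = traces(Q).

YES

Reachable graph of P (5 states):
  p0 = rec X. d.(a.0)\{a,c,d} + (0\{b,c,d}\{c} + (a.0 + (0 + 0))) + (a.0 + 0\{a,c,d} + (0\{b,d} + 0\{c,d}) + b.a.d.X) → =a=> p1, =b=> p2, =d=> p3
  p1 = 0 → (no moves)
  p2 = a.d.(rec X. d.(a.0)\{a,c,d} + (0\{b,c,d}\{c} + (a.0 + (0 + 0))) + (a.0 + 0\{a,c,d} + (0\{b,d} + 0\{c,d}) + b.a.d.X)) → =a=> p4
  p3 = (a.0)\{a,c,d} → (no moves)
  p4 = d.(rec X. d.(a.0)\{a,c,d} + (0\{b,c,d}\{c} + (a.0 + (0 + 0))) + (a.0 + 0\{a,c,d} + (0\{b,d} + 0\{c,d}) + b.a.d.X)) → =d=> p0
Reachable graph of Q (5 states):
  q0 = rec X. d.(a.0)\{a,c,d} + (0\{b,c,d}\{c} + (a.0 + (0 + 0 + 0))) + (a.0 + 0\{a,c,d} + (0\{b,d} + 0\{c,d}) + b.a.d.X) → =a=> q1, =b=> q2, =d=> q3
  q1 = 0 → (no moves)
  q2 = a.d.(rec X. d.(a.0)\{a,c,d} + (0\{b,c,d}\{c} + (a.0 + (0 + 0 + 0))) + (a.0 + 0\{a,c,d} + (0\{b,d} + 0\{c,d}) + b.a.d.X)) → =a=> q4
  q3 = (a.0)\{a,c,d} → (no moves)
  q4 = d.(rec X. d.(a.0)\{a,c,d} + (0\{b,c,d}\{c} + (a.0 + (0 + 0 + 0))) + (a.0 + 0\{a,c,d} + (0\{b,d} + 0\{c,d}) + b.a.d.X)) → =d=> q0
Partition-refinement fixed point:
  B0 = {p0, q0}
  B1 = {p1, p3, q1, q3}
  B2 = {p2, q2}
  B3 = {p4, q4}
p0 ∈ B0, q0 ∈ B0 → same block
Bisimilar ⇒ trace-equivalent.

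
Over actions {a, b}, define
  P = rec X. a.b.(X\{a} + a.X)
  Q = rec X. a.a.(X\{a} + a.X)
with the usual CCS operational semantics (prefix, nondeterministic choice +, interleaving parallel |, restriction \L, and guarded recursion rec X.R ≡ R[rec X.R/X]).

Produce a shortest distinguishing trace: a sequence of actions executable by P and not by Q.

LTS(P): 3 reachable states
  s0 = rec X. a.b.(X\{a} + a.X) → —a→ s1
  s1 = b.((rec X. a.b.(X\{a} + a.X))\{a} + a.(rec X. a.b.(X\{a} + a.X))) → —b→ s2
  s2 = (rec X. a.b.(X\{a} + a.X))\{a} + a.(rec X. a.b.(X\{a} + a.X)) → —a→ s0
LTS(Q): 3 reachable states
  t0 = rec X. a.a.(X\{a} + a.X) → —a→ t1
  t1 = a.((rec X. a.a.(X\{a} + a.X))\{a} + a.(rec X. a.a.(X\{a} + a.X))) → —a→ t2
  t2 = (rec X. a.a.(X\{a} + a.X))\{a} + a.(rec X. a.a.(X\{a} + a.X)) → —a→ t0
Trace ⟨ab⟩ through P, begin at {s0}:
  [1] a ⇒ {s1}
  [2] b ⇒ {s2}
  ✓ P
Trace ⟨ab⟩ through Q, begin at {t0}:
  [1] a ⇒ {t1}
  [2] b ⇒ no successor for Q

ab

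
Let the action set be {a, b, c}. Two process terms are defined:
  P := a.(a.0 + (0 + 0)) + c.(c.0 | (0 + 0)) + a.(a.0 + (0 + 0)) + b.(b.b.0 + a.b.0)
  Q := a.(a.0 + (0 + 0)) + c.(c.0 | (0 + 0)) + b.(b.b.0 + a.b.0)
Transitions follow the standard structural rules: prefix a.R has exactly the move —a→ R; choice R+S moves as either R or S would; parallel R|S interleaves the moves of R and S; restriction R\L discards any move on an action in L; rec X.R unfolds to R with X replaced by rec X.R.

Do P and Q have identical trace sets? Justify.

LTS(P): 7 reachable states
  u0 = a.(a.0 + (0 + 0)) + c.(c.0 | (0 + 0)) + a.(a.0 + (0 + 0)) + b.(b.b.0 + a.b.0) → -a-> u1, -b-> u2, -c-> u3
  u1 = a.0 + (0 + 0) → -a-> u4
  u2 = b.b.0 + a.b.0 → -a-> u5, -b-> u5
  u3 = c.0 | (0 + 0) → -c-> u6
  u4 = 0 → (no moves)
  u5 = b.0 → -b-> u4
  u6 = 0 | (0 + 0) → (no moves)
LTS(Q): 7 reachable states
  v0 = a.(a.0 + (0 + 0)) + c.(c.0 | (0 + 0)) + b.(b.b.0 + a.b.0) → -a-> v1, -b-> v2, -c-> v3
  v1 = a.0 + (0 + 0) → -a-> v4
  v2 = b.b.0 + a.b.0 → -a-> v5, -b-> v5
  v3 = c.0 | (0 + 0) → -c-> v6
  v4 = 0 → (no moves)
  v5 = b.0 → -b-> v4
  v6 = 0 | (0 + 0) → (no moves)
Bisimilarity quotient blocks:
  B0 = {u0, v0}
  B1 = {u3, v3}
  B2 = {u4, u6, v4, v6}
  B3 = {u1, v1}
  B4 = {u2, v2}
  B5 = {u5, v5}
u0 ∈ B0, v0 ∈ B0 → same block
Bisimilar ⇒ trace-equivalent.

YES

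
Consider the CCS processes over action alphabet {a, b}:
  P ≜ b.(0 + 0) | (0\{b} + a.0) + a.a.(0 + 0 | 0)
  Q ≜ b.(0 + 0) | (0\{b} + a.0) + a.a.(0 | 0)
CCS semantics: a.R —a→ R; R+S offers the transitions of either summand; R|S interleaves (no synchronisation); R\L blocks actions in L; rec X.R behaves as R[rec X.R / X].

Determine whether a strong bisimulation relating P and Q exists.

P's transition system — 6 states:
  u0 = b.(0 + 0) | (0\{b} + a.0) + a.a.(0 + 0 | 0) has moves —a→ u1, —a→ u2, —b→ u3
  u1 = a.(0 + 0 | 0) has moves —a→ u4
  u2 = b.(0 + 0) | 0 has moves —b→ u5
  u3 = (0 + 0) | (0\{b} + a.0) has moves —a→ u5
  u4 = 0 + 0 | 0 has moves deadlocked
  u5 = (0 + 0) | 0 has moves deadlocked
Q's transition system — 6 states:
  v0 = b.(0 + 0) | (0\{b} + a.0) + a.a.(0 | 0) has moves —a→ v1, —a→ v2, —b→ v3
  v1 = a.(0 | 0) has moves —a→ v4
  v2 = b.(0 + 0) | 0 has moves —b→ v5
  v3 = (0 + 0) | (0\{b} + a.0) has moves —a→ v5
  v4 = 0 | 0 has moves deadlocked
  v5 = (0 + 0) | 0 has moves deadlocked
Coarsest stable partition (strong bisimilarity classes):
  B0 = {u0, v0}
  B1 = {u2, v2}
  B2 = {u4, u5, v4, v5}
  B3 = {u1, u3, v1, v3}
u0 ∈ B0, v0 ∈ B0 → same block

bisimilar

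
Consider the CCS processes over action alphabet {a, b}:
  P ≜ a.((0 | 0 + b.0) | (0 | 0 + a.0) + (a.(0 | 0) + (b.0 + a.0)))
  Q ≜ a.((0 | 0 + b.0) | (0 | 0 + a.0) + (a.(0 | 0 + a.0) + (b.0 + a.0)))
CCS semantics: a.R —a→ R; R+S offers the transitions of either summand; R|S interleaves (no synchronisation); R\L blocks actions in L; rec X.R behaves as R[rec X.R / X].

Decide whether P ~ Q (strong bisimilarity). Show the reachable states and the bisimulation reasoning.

P ≁ Q

Reachable graph of P (6 states):
  s0 = a.((0 | 0 + b.0) | (0 | 0 + a.0) + (a.(0 | 0) + (b.0 + a.0))) has moves —a→ s1
  s1 = (0 | 0 + b.0) | (0 | 0 + a.0) + (a.(0 | 0) + (b.0 + a.0)) has moves —a→ s2, —a→ s3, —a→ s4, —b→ s3, —b→ s5
  s2 = (0 | 0 + b.0) | 0 has moves —b→ s4
  s3 = 0 has moves (no moves)
  s4 = 0 | 0 has moves (no moves)
  s5 = 0 | (0 | 0 + a.0) has moves —a→ s4
Reachable graph of Q (7 states):
  t0 = a.((0 | 0 + b.0) | (0 | 0 + a.0) + (a.(0 | 0 + a.0) + (b.0 + a.0))) has moves —a→ t1
  t1 = (0 | 0 + b.0) | (0 | 0 + a.0) + (a.(0 | 0 + a.0) + (b.0 + a.0)) has moves —a→ t2, —a→ t3, —a→ t4, —b→ t3, —b→ t5
  t2 = (0 | 0 + b.0) | 0 has moves —b→ t6
  t3 = 0 has moves (no moves)
  t4 = 0 | 0 + a.0 has moves —a→ t3
  t5 = 0 | (0 | 0 + a.0) has moves —a→ t6
  t6 = 0 | 0 has moves (no moves)
Partition-refinement fixed point:
  B0 = {s0}
  B1 = {s1}
  B2 = {s2, t2}
  B3 = {s3, s4, t3, t6}
  B4 = {s5, t4, t5}
  B5 = {t0}
  B6 = {t1}
s0 ∈ B0, t0 ∈ B5 → different blocks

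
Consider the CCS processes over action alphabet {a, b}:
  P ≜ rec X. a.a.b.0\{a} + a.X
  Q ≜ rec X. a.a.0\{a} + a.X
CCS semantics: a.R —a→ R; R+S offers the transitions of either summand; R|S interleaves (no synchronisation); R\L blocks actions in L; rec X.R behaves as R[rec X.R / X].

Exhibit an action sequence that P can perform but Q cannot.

aab

LTS(P): 4 reachable states
  s0 = rec X. a.a.b.0\{a} + a.X ⊢ ··a··> s0, ··a··> s1
  s1 = a.b.0\{a} ⊢ ··a··> s2
  s2 = b.0\{a} ⊢ ··b··> s3
  s3 = 0\{a} ⊢ (no moves)
LTS(Q): 3 reachable states
  t0 = rec X. a.a.0\{a} + a.X ⊢ ··a··> t0, ··a··> t1
  t1 = a.0\{a} ⊢ ··a··> t2
  t2 = 0\{a} ⊢ (no moves)
Run σ = ⟨aab⟩ on P: start {s0}
  [1] a ⇒ {s0, s1}
  [2] a ⇒ {s0, s1, s2}
  [3] b ⇒ {s3}
  — P admits the full trace.
Run σ = ⟨aab⟩ on Q: start {t0}
  [1] a ⇒ {t0, t1}
  [2] a ⇒ {t0, t1, t2}
  [3] b ⇒ ∅  — Q cannot continue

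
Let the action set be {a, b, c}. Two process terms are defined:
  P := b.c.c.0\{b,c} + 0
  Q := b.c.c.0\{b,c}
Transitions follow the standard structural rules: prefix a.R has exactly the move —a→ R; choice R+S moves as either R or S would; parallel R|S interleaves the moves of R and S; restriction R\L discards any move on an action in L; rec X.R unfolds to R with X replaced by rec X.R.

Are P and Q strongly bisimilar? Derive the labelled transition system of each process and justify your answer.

LTS(P): 4 reachable states
  p0 = b.c.c.0\{b,c} + 0 has moves --b--▸ p1
  p1 = c.c.0\{b,c} has moves --c--▸ p2
  p2 = c.0\{b,c} has moves --c--▸ p3
  p3 = 0\{b,c} has moves deadlocked
LTS(Q): 4 reachable states
  q0 = b.c.c.0\{b,c} has moves --b--▸ q1
  q1 = c.c.0\{b,c} has moves --c--▸ q2
  q2 = c.0\{b,c} has moves --c--▸ q3
  q3 = 0\{b,c} has moves deadlocked
Partition-refinement fixed point:
  B0 = {p0, q0}
  B1 = {p1, q1}
  B2 = {p2, q2}
  B3 = {p3, q3}
p0 ∈ B0, q0 ∈ B0 → same block

bisimilar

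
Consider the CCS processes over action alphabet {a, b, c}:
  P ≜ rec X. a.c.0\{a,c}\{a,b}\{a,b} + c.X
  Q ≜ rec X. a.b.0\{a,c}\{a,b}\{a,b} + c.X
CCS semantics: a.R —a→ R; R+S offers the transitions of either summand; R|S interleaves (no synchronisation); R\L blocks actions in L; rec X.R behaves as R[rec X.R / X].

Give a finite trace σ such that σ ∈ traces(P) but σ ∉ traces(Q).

ac

Reachable graph of P (3 states):
  s0 = rec X. a.c.0\{a,c}\{a,b}\{a,b} + c.X | —a→ s1, —c→ s0
  s1 = c.0\{a,c}\{a,b}\{a,b} | —c→ s2
  s2 = 0\{a,c}\{a,b}\{a,b} | (no moves)
Reachable graph of Q (3 states):
  t0 = rec X. a.b.0\{a,c}\{a,b}\{a,b} + c.X | —a→ t1, —c→ t0
  t1 = b.0\{a,c}\{a,b}\{a,b} | —b→ t2
  t2 = 0\{a,c}\{a,b}\{a,b} | (no moves)
Executing ac from P (initial set {s0}):
  after a @ step 1: {s1}
  after c @ step 2: {s2}
  P completes σ.
Executing ac from Q (initial set {t0}):
  after a @ step 1: {t1}
  after c @ step 2: ∅ (Q stuck)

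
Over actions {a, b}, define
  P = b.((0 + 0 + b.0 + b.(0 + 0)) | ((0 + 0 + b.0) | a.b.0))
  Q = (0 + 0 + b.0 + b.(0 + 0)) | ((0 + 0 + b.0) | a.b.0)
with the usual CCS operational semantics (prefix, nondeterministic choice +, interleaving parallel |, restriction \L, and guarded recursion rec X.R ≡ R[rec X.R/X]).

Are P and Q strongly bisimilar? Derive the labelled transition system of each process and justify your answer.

not bisimilar

P's transition system — 19 states:
  p0 = b.((0 + 0 + b.0 + b.(0 + 0)) | ((0 + 0 + b.0) | a.b.0)) | --b--▸ p1
  p1 = (0 + 0 + b.0 + b.(0 + 0)) | ((0 + 0 + b.0) | a.b.0) | --a--▸ p2, --b--▸ p3, --b--▸ p4, --b--▸ p5
  p2 = (0 + 0 + b.0 + b.(0 + 0)) | ((0 + 0 + b.0) | b.0) | --b--▸ p6, --b--▸ p7, --b--▸ p8, --b--▸ p9
  p3 = (0 + 0 + b.0 + b.(0 + 0)) | (0 | a.b.0) | --a--▸ p7, --b--▸ p10, --b--▸ p11
  p4 = (0 + 0) | ((0 + 0 + b.0) | a.b.0) | --a--▸ p8, --b--▸ p10
  p5 = 0 | ((0 + 0 + b.0) | a.b.0) | --a--▸ p9, --b--▸ p11
  p6 = (0 + 0 + b.0 + b.(0 + 0)) | ((0 + 0 + b.0) | 0) | --b--▸ p12, --b--▸ p13, --b--▸ p14
  p7 = (0 + 0 + b.0 + b.(0 + 0)) | (0 | b.0) | --b--▸ p12, --b--▸ p15, --b--▸ p16
  p8 = (0 + 0) | ((0 + 0 + b.0) | b.0) | --b--▸ p13, --b--▸ p15
  p9 = 0 | ((0 + 0 + b.0) | b.0) | --b--▸ p14, --b--▸ p16
  p10 = (0 + 0) | (0 | a.b.0) | --a--▸ p15
  p11 = 0 | (0 | a.b.0) | --a--▸ p16
  p12 = (0 + 0 + b.0 + b.(0 + 0)) | (0 | 0) | --b--▸ p17, --b--▸ p18
  p13 = (0 + 0) | ((0 + 0 + b.0) | 0) | --b--▸ p17
  p14 = 0 | ((0 + 0 + b.0) | 0) | --b--▸ p18
  p15 = (0 + 0) | (0 | b.0) | --b--▸ p17
  p16 = 0 | (0 | b.0) | --b--▸ p18
  p17 = (0 + 0) | (0 | 0) | ·
  p18 = 0 | (0 | 0) | ·
Q's transition system — 18 states:
  q0 = (0 + 0 + b.0 + b.(0 + 0)) | ((0 + 0 + b.0) | a.b.0) | --a--▸ q1, --b--▸ q2, --b--▸ q3, --b--▸ q4
  q1 = (0 + 0 + b.0 + b.(0 + 0)) | ((0 + 0 + b.0) | b.0) | --b--▸ q5, --b--▸ q6, --b--▸ q7, --b--▸ q8
  q2 = (0 + 0 + b.0 + b.(0 + 0)) | (0 | a.b.0) | --a--▸ q6, --b--▸ q10, --b--▸ q9
  q3 = (0 + 0) | ((0 + 0 + b.0) | a.b.0) | --a--▸ q7, --b--▸ q9
  q4 = 0 | ((0 + 0 + b.0) | a.b.0) | --a--▸ q8, --b--▸ q10
  q5 = (0 + 0 + b.0 + b.(0 + 0)) | ((0 + 0 + b.0) | 0) | --b--▸ q11, --b--▸ q12, --b--▸ q13
  q6 = (0 + 0 + b.0 + b.(0 + 0)) | (0 | b.0) | --b--▸ q11, --b--▸ q14, --b--▸ q15
  q7 = (0 + 0) | ((0 + 0 + b.0) | b.0) | --b--▸ q12, --b--▸ q14
  q8 = 0 | ((0 + 0 + b.0) | b.0) | --b--▸ q13, --b--▸ q15
  q9 = (0 + 0) | (0 | a.b.0) | --a--▸ q14
  q10 = 0 | (0 | a.b.0) | --a--▸ q15
  q11 = (0 + 0 + b.0 + b.(0 + 0)) | (0 | 0) | --b--▸ q16, --b--▸ q17
  q12 = (0 + 0) | ((0 + 0 + b.0) | 0) | --b--▸ q16
  q13 = 0 | ((0 + 0 + b.0) | 0) | --b--▸ q17
  q14 = (0 + 0) | (0 | b.0) | --b--▸ q16
  q15 = 0 | (0 | b.0) | --b--▸ q17
  q16 = (0 + 0) | (0 | 0) | ·
  q17 = 0 | (0 | 0) | ·
Bisimilarity quotient blocks:
  B0 = {p0}
  B1 = {p1, q0}
  B2 = {p3, p4, p5, q2, q3, q4}
  B3 = {p10, p11, q10, q9}
  B4 = {p12, p13, p14, p15, p16, q11, q12, q13, q14, q15}
  B5 = {p17, p18, q16, q17}
  B6 = {p6, p7, p8, p9, q5, q6, q7, q8}
  B7 = {p2, q1}
p0 ∈ B0, q0 ∈ B1 → different blocks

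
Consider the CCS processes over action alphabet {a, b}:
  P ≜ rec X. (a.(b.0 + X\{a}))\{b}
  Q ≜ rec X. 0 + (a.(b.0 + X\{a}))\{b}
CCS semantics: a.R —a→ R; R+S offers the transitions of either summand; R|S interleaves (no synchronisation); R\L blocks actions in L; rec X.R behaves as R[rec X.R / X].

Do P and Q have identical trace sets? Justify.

traces(P) = traces(Q)

LTS(P): 2 reachable states
  u0 = rec X. (a.(b.0 + X\{a}))\{b} has moves =a=> u1
  u1 = (b.0 + (rec X. (a.(b.0 + X\{a}))\{b})\{a})\{b} has moves stopped
LTS(Q): 2 reachable states
  v0 = rec X. 0 + (a.(b.0 + X\{a}))\{b} has moves =a=> v1
  v1 = (b.0 + (rec X. 0 + (a.(b.0 + X\{a}))\{b})\{a})\{b} has moves stopped
Bisimilarity quotient blocks:
  B0 = {u0, v0}
  B1 = {u1, v1}
u0 ∈ B0, v0 ∈ B0 → same block
Bisimilar ⇒ trace-equivalent.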